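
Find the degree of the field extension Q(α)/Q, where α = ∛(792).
[Q(α):Q] = 3

The minimal polynomial of α is x^3 - 792, irreducible over Q since 792 is not a perfect cube (so x^3 - 792 has no rational root). Hence [Q(α):Q] = deg(m_α) = 3.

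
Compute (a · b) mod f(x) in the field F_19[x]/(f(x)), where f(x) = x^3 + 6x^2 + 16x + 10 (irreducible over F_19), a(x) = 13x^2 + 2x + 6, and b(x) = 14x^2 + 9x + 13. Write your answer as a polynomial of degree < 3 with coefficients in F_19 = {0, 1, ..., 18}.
a · b ≡ x^2 + 17x + 10 (mod f(x))

Multiply in F_19[x]: a(x)·b(x) = (13x^2 + 2x + 6)·(14x^2 + 9x + 13) = 11x^4 + 12x^3 + 5x^2 + 4x + 2. This has degree ≥ 3, so divide by f(x) over F_19: 11x^4 + 12x^3 + 5x^2 + 4x + 2 = (11x + 3)·(x^3 + 6x^2 + 16x + 10) + (x^2 + 17x + 10). Hence a·b ≡ x^2 + 17x + 10 (mod f). (F_19[x]/(f) is a field with 19^3 = 6859 elements since f is irreducible of degree 3.)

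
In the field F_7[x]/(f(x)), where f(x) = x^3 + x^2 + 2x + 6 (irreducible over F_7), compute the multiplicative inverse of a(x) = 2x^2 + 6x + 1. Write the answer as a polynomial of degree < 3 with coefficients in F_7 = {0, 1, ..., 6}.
a(x)^(-1) ≡ 2x^2 + 2x + 3 (mod f(x))

Since f is irreducible over F_7, F_7[x]/(f) is a field and a(x) ≠ 0 has an inverse. Apply the extended Euclidean algorithm to f(x) and a(x) in F_7[x]: f(x) = (4x + 6)·a(x) + (4x);  a(x) = (4x + 5)·(4x) + (1). The last nonzero remainder is the constant 1 = gcd(f, a) in F_7. Back-substituting through the division chain expresses 1 = s(x)·a(x) + t(x)·f(x) with s(x) ≡ 2x^2 + 2x + 3 (mod f), so a(x)^(-1) ≡ s(x) = 2x^2 + 2x + 3 (mod f). Check: (2x^2 + 6x + 1)·(2x^2 + 2x + 3) = 4x^4 + 2x^3 + 6x^2 + 6x + 3 ≡ 1 (mod x^3 + x^2 + 2x + 6).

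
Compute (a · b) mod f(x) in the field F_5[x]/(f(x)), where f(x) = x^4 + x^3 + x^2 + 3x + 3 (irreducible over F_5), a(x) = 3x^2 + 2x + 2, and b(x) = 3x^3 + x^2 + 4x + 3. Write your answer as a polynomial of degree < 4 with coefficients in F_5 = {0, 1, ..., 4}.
a · b ≡ x^3 + 2x^2 + 2x + 1 (mod f(x))

Multiply in F_5[x]: a(x)·b(x) = (3x^2 + 2x + 2)·(3x^3 + x^2 + 4x + 3) = 4x^5 + 4x^4 + 4x^2 + 4x + 1. This has degree ≥ 4, so divide by f(x) over F_5: 4x^5 + 4x^4 + 4x^2 + 4x + 1 = (4x)·(x^4 + x^3 + x^2 + 3x + 3) + (x^3 + 2x^2 + 2x + 1). Hence a·b ≡ x^3 + 2x^2 + 2x + 1 (mod f). (F_5[x]/(f) is a field with 5^4 = 625 elements since f is irreducible of degree 4.)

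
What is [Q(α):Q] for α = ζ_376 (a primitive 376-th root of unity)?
[Q(α):Q] = 184

The minimal polynomial of ζ_376 over Q is the 376-th cyclotomic polynomial Φ_376(x), which is irreducible over Q and has degree φ(376) = 184. Hence [Q(α):Q] = φ(376) = 184.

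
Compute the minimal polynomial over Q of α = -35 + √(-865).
m_α(x) = x^2 + 70x + 2090

From α + 35 = √(-865), squaring gives (α + 35)^2 = -865, i.e. α^2 + 70α + 1225 = -865, so α^2 + 70α + 2090 = 0. The discriminant of x^2 + 70x + 2090 is (70)^2 - 4·(2090) = 4900 - 8360 = -3460, and 4·(-865) is not a perfect square in Q since -865 is squarefree and ≠ 1. Hence x^2 + 70x + 2090 is irreducible over Q and is the minimal polynomial of α.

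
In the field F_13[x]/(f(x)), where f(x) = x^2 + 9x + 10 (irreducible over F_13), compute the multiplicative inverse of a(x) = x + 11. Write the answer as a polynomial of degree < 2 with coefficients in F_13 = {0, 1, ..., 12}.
a(x)^(-1) ≡ 2x + 9 (mod f(x))

Since f is irreducible over F_13, F_13[x]/(f) is a field and a(x) ≠ 0 has an inverse. Apply the extended Euclidean algorithm to f(x) and a(x) in F_13[x]: f(x) = (x + 11)·a(x) + (6). The last nonzero remainder is the constant 6 = gcd(f, a) in F_13. Back-substituting through the division chain expresses 6 = s(x)·a(x) + t(x)·f(x) with s(x) ≡ 12x + 2 (mod f), so (12x + 2)·a(x) ≡ 6 (mod f). Multiplying by 6^(-1) ≡ 11 in F_13 gives a(x)^(-1) ≡ 11·(12x + 2) ≡ 2x + 9 (mod f). Check: (x + 11)·(2x + 9) = 2x^2 + 5x + 8 ≡ 1 (mod x^2 + 9x + 10).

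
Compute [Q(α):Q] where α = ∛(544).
[Q(α):Q] = 3

The minimal polynomial of α is x^3 - 544, irreducible over Q since 544 is not a perfect cube (so x^3 - 544 has no rational root). Hence [Q(α):Q] = deg(m_α) = 3.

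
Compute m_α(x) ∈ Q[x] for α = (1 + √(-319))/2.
m_α(x) = x^2 - x + 80

From 2α - 1 = √(-319), squaring gives (2α - 1)^2 = -319, i.e. 4α^2 - 4α + 1 = -319, so α^2 - α + (1 + 319)/4 = 0. Since -319 ≡ 1 (mod 4), (1 + 319)/4 = 80 ∈ Z. The polynomial x^2 - x + 80 has discriminant 1 - 4·(80) = -319, which is not a perfect square in Q (d = -319 is squarefree and ≠ 1), so x^2 - x + 80 is irreducible over Q. It is the minimal polynomial of α.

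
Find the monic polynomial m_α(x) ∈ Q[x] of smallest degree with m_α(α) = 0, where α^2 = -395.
m_α(x) = x^2 + 395

α satisfies α^2 + 395 = 0, so x^2 + 395 annihilates α. Since d = -395 is squarefree and ≠ 1, it is not a perfect square in Q, so x^2 + 395 has no rational root and is therefore irreducible over Q (a degree-2 polynomial over a field is irreducible iff it has no root). Hence m_α(x) = x^2 + 395.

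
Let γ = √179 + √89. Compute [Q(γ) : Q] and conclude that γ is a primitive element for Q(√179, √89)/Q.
[Q(γ) : Q] = 4 (equivalently, Q(γ) = Q(√179, √89))

Obviously Q(γ) ⊆ Q(√179, √89), and [Q(√179, √89):Q] = 4 (since 179, 89 are distinct squarefree integers > 1 with 15931 not a perfect square). To show equality we compute the minimal polynomial of γ. From γ = √179 + √89: γ^2 = 179 + 2√(15931) + 89 = 268 + 2√(15931), so γ^2 - 268 = 2√(15931); squaring, (γ^2 - 268)^2 = 4·15931, i.e. γ^4 - 536γ^2 + 71824 - 63724 = 0, i.e. γ^4 - 536γ^2 + 8100 = 0. So γ is a root of x^4 - 536x^2 + 8100. This polynomial is irreducible over Q: it has no rational root (each ±√179 ± √89 is irrational), and any factorization into two quadratics over Q would force √(15931) ∈ Q (pairing opposite roots) or √179, √89 ∈ Q (other pairings), all impossible. Hence [Q(γ):Q] = 4 = [Q(√179, √89):Q], so Q(γ) = Q(√179, √89).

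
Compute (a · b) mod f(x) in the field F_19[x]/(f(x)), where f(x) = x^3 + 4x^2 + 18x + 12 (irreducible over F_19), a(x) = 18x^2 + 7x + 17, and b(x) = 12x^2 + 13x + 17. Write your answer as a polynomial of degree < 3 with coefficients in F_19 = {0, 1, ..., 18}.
a · b ≡ 18x^2 + 14x + 1 (mod f(x))

Multiply in F_19[x]: a(x)·b(x) = (18x^2 + 7x + 17)·(12x^2 + 13x + 17) = 7x^4 + 14x^3 + 12x^2 + 17x + 4. This has degree ≥ 3, so divide by f(x) over F_19: 7x^4 + 14x^3 + 12x^2 + 17x + 4 = (7x + 5)·(x^3 + 4x^2 + 18x + 12) + (18x^2 + 14x + 1). Hence a·b ≡ 18x^2 + 14x + 1 (mod f). (F_19[x]/(f) is a field with 19^3 = 6859 elements since f is irreducible of degree 3.)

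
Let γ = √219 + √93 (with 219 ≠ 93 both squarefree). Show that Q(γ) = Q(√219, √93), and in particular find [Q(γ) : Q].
[Q(γ) : Q] = 4 (equivalently, Q(γ) = Q(√219, √93))

Obviously Q(γ) ⊆ Q(√219, √93), and [Q(√219, √93):Q] = 4 (since 219, 93 are distinct squarefree integers > 1 with 20367 not a perfect square). To show equality we compute the minimal polynomial of γ. From γ = √219 + √93: γ^2 = 219 + 2√(20367) + 93 = 312 + 2√(20367), so γ^2 - 312 = 2√(20367); squaring, (γ^2 - 312)^2 = 4·20367, i.e. γ^4 - 624γ^2 + 97344 - 81468 = 0, i.e. γ^4 - 624γ^2 + 15876 = 0. So γ is a root of x^4 - 624x^2 + 15876. This polynomial is irreducible over Q: it has no rational root (each ±√219 ± √93 is irrational), and any factorization into two quadratics over Q would force √(20367) ∈ Q (pairing opposite roots) or √219, √93 ∈ Q (other pairings), all impossible. Hence [Q(γ):Q] = 4 = [Q(√219, √93):Q], so Q(γ) = Q(√219, √93).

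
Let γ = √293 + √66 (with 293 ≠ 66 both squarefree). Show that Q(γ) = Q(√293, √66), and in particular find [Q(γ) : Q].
[Q(γ) : Q] = 4 (equivalently, Q(γ) = Q(√293, √66))

Obviously Q(γ) ⊆ Q(√293, √66), and [Q(√293, √66):Q] = 4 (since 293, 66 are distinct squarefree integers > 1 with 19338 not a perfect square). To show equality we compute the minimal polynomial of γ. From γ = √293 + √66: γ^2 = 293 + 2√(19338) + 66 = 359 + 2√(19338), so γ^2 - 359 = 2√(19338); squaring, (γ^2 - 359)^2 = 4·19338, i.e. γ^4 - 718γ^2 + 128881 - 77352 = 0, i.e. γ^4 - 718γ^2 + 51529 = 0. So γ is a root of x^4 - 718x^2 + 51529. This polynomial is irreducible over Q: it has no rational root (each ±√293 ± √66 is irrational), and any factorization into two quadratics over Q would force √(19338) ∈ Q (pairing opposite roots) or √293, √66 ∈ Q (other pairings), all impossible. Hence [Q(γ):Q] = 4 = [Q(√293, √66):Q], so Q(γ) = Q(√293, √66).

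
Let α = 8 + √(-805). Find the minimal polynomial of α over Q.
m_α(x) = x^2 - 16x + 869

From α - 8 = √(-805), squaring gives (α - 8)^2 = -805, i.e. α^2 - 16α + 64 = -805, so α^2 - 16α + 869 = 0. The discriminant of x^2 - 16x + 869 is (-16)^2 - 4·(869) = 256 - 3476 = -3220, and 4·(-805) is not a perfect square in Q since -805 is squarefree and ≠ 1. Hence x^2 - 16x + 869 is irreducible over Q and is the minimal polynomial of α.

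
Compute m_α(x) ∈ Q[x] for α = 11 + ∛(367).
m_α(x) = x^3 - 33x^2 + 363x - 1698

Set β = α - 11 = ∛(367), so β^3 = 367. Then (α - 11)^3 - 367 = 0, i.e. α is a root of g(x) = (x - 11)^3 - 367 = x^3 - 33x^2 + 363x - 1698. Since g(x) = h(x - 11) where h(x) = x^3 - 367, and h is irreducible over Q (because 367 is not a perfect cube, so h has no rational root, and a monic cubic with no rational root is irreducible), g is also irreducible (irreducibility is preserved under the substitution x → x - 11). Hence m_α(x) = x^3 - 33x^2 + 363x - 1698.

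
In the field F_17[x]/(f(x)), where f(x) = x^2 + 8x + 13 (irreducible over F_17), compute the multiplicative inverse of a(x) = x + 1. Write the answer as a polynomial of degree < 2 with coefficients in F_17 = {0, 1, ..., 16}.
a(x)^(-1) ≡ 14x + 13 (mod f(x))

Since f is irreducible over F_17, F_17[x]/(f) is a field and a(x) ≠ 0 has an inverse. Apply the extended Euclidean algorithm to f(x) and a(x) in F_17[x]: f(x) = (x + 7)·a(x) + (6). The last nonzero remainder is the constant 6 = gcd(f, a) in F_17. Back-substituting through the division chain expresses 6 = s(x)·a(x) + t(x)·f(x) with s(x) ≡ 16x + 10 (mod f), so (16x + 10)·a(x) ≡ 6 (mod f). Multiplying by 6^(-1) ≡ 3 in F_17 gives a(x)^(-1) ≡ 3·(16x + 10) ≡ 14x + 13 (mod f). Check: (x + 1)·(14x + 13) = 14x^2 + 10x + 13 ≡ 1 (mod x^2 + 8x + 13).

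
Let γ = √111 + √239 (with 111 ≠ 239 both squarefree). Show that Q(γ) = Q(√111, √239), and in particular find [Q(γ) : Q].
[Q(γ) : Q] = 4 (equivalently, Q(γ) = Q(√111, √239))

Obviously Q(γ) ⊆ Q(√111, √239), and [Q(√111, √239):Q] = 4 (since 111, 239 are distinct squarefree integers > 1 with 26529 not a perfect square). To show equality we compute the minimal polynomial of γ. From γ = √111 + √239: γ^2 = 111 + 2√(26529) + 239 = 350 + 2√(26529), so γ^2 - 350 = 2√(26529); squaring, (γ^2 - 350)^2 = 4·26529, i.e. γ^4 - 700γ^2 + 122500 - 106116 = 0, i.e. γ^4 - 700γ^2 + 16384 = 0. So γ is a root of x^4 - 700x^2 + 16384. This polynomial is irreducible over Q: it has no rational root (each ±√111 ± √239 is irrational), and any factorization into two quadratics over Q would force √(26529) ∈ Q (pairing opposite roots) or √111, √239 ∈ Q (other pairings), all impossible. Hence [Q(γ):Q] = 4 = [Q(√111, √239):Q], so Q(γ) = Q(√111, √239).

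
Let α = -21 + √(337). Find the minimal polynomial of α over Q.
m_α(x) = x^2 + 42x + 104

From α + 21 = √(337), squaring gives (α + 21)^2 = 337, i.e. α^2 + 42α + 441 = 337, so α^2 + 42α + 104 = 0. The discriminant of x^2 + 42x + 104 is (42)^2 - 4·(104) = 1764 - 416 = 1348, and 4·(337) is not a perfect square in Q since 337 is squarefree and ≠ 1. Hence x^2 + 42x + 104 is irreducible over Q and is the minimal polynomial of α.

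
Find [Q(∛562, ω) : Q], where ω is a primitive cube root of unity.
[Q(∛562, ω) : Q] = 6

[Q(∛562):Q] = 3 (min poly x^3 - 562, irreducible since 562 is not a perfect cube). [Q(ω):Q] = 2 (min poly x^2 + x + 1). Since Q(∛562) ⊂ R and ω ∉ R, we have ω ∉ Q(∛562), so x^2 + x + 1 remains irreducible over Q(∛562) and [Q(∛562, ω) : Q(∛562)] = 2. By the tower law, [Q(∛562, ω) : Q] = 3 · 2 = 6. (In fact Q(∛562, ω) is the splitting field of x^3 - 562 over Q.)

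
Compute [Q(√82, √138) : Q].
[Q(√82, √138) : Q] = 4

[Q(√82):Q] = 2 (min poly x^2 - 82, irreducible since 82 is squarefree > 1). For the top step, suppose √138 ∈ Q(√82), say √138 = c + d√82 with c, d ∈ Q. Squaring: 138 = c^2 + 82d^2 + 2cd√82. Since √82 ∉ Q this forces 2cd = 0. If d = 0 then √138 = c ∈ Q, contradicting 138 squarefree > 1. If c = 0 then 138 = 82d^2, so 82·138 = (82d)^2 is a perfect square in Q — but 82·138 = 11316 is not a perfect square (since 82 and 138 are distinct squarefree integers). Contradiction. Hence √138 ∉ Q(√82), so x^2 - 138 stays irreducible over Q(√82) and [Q(√82, √138) : Q(√82)] = 2. By the tower law, [Q(√82, √138) : Q] = 2 · 2 = 4.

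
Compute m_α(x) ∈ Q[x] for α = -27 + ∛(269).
m_α(x) = x^3 + 81x^2 + 2187x + 19414

Set β = α + 27 = ∛(269), so β^3 = 269. Then (α + 27)^3 - 269 = 0, i.e. α is a root of g(x) = (x + 27)^3 - 269 = x^3 + 81x^2 + 2187x + 19414. Since g(x) = h(x + 27) where h(x) = x^3 - 269, and h is irreducible over Q (because 269 is not a perfect cube, so h has no rational root, and a monic cubic with no rational root is irreducible), g is also irreducible (irreducibility is preserved under the substitution x → x + 27). Hence m_α(x) = x^3 + 81x^2 + 2187x + 19414.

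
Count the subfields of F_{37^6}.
F_{37^6} has 4 subfields

The subfields of F_{p^n} are exactly the fields F_{p^d} for d | n (each is the fixed field of the unique index-d subgroup of Gal(F_{p^n}/F_p) ≅ Z/nZ). The divisors of n = 6 are {1, 2, 3, 6}, giving 4 subfields: F_{37^1}, F_{37^2}, F_{37^3}, F_{37^6}.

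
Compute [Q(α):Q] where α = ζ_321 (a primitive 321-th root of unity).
[Q(α):Q] = 212

The minimal polynomial of ζ_321 over Q is the 321-th cyclotomic polynomial Φ_321(x), which is irreducible over Q and has degree φ(321) = 212. Hence [Q(α):Q] = φ(321) = 212.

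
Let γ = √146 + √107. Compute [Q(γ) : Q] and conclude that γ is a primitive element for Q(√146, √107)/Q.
[Q(γ) : Q] = 4 (equivalently, Q(γ) = Q(√146, √107))

Obviously Q(γ) ⊆ Q(√146, √107), and [Q(√146, √107):Q] = 4 (since 146, 107 are distinct squarefree integers > 1 with 15622 not a perfect square). To show equality we compute the minimal polynomial of γ. From γ = √146 + √107: γ^2 = 146 + 2√(15622) + 107 = 253 + 2√(15622), so γ^2 - 253 = 2√(15622); squaring, (γ^2 - 253)^2 = 4·15622, i.e. γ^4 - 506γ^2 + 64009 - 62488 = 0, i.e. γ^4 - 506γ^2 + 1521 = 0. So γ is a root of x^4 - 506x^2 + 1521. This polynomial is irreducible over Q: it has no rational root (each ±√146 ± √107 is irrational), and any factorization into two quadratics over Q would force √(15622) ∈ Q (pairing opposite roots) or √146, √107 ∈ Q (other pairings), all impossible. Hence [Q(γ):Q] = 4 = [Q(√146, √107):Q], so Q(γ) = Q(√146, √107).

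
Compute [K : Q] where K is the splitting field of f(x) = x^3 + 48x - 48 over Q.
[K : Q] = 6

By the rational root test, any rational root of the monic integer polynomial f(x) = x^3 + 48x - 48 must be an integer dividing the constant term -48, i.e. one of ±{1, 2, 3, 4, 6, 8, 12, 16, 24, 48}. Evaluating: f(1) = 1, f(-1) = -97, f(2) = 56, f(-2) = -152, f(3) = 123, f(-3) = -219, f(4) = 208, f(-4) = -304, f(6) = 456, f(-6) = -552, f(8) = 848, f(-8) = -944, f(12) = 2256, f(-12) = -2352, f(16) = 4816, f(-16) = -4912, f(24) = 14928, f(-24) = -15024, f(48) = 112848, f(-48) = -112944; none is 0, so f has no rational root and is therefore irreducible over Q (a cubic with no linear factor over a field is irreducible). For an irreducible cubic, the Galois group is A_3 or S_3 according as the discriminant disc(f) = -4a^3 - 27b^2 = -4·(48)^3 - 27·(-48)^2 = -504576 is or is not a square in Q. Here disc(f) = -504576 is not a perfect square in Q, so the Galois group of f over Q is not contained in A_3 and must be all of S_3. The splitting field has degree |S_3| = 6 over Q, so [K : Q] = 6.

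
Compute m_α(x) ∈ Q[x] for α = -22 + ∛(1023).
m_α(x) = x^3 + 66x^2 + 1452x + 9625

Set β = α + 22 = ∛(1023), so β^3 = 1023. Then (α + 22)^3 - 1023 = 0, i.e. α is a root of g(x) = (x + 22)^3 - 1023 = x^3 + 66x^2 + 1452x + 9625. Since g(x) = h(x + 22) where h(x) = x^3 - 1023, and h is irreducible over Q (because 1023 is not a perfect cube, so h has no rational root, and a monic cubic with no rational root is irreducible), g is also irreducible (irreducibility is preserved under the substitution x → x + 22). Hence m_α(x) = x^3 + 66x^2 + 1452x + 9625.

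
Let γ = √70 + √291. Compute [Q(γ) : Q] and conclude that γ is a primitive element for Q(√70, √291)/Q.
[Q(γ) : Q] = 4 (equivalently, Q(γ) = Q(√70, √291))

Obviously Q(γ) ⊆ Q(√70, √291), and [Q(√70, √291):Q] = 4 (since 70, 291 are distinct squarefree integers > 1 with 20370 not a perfect square). To show equality we compute the minimal polynomial of γ. From γ = √70 + √291: γ^2 = 70 + 2√(20370) + 291 = 361 + 2√(20370), so γ^2 - 361 = 2√(20370); squaring, (γ^2 - 361)^2 = 4·20370, i.e. γ^4 - 722γ^2 + 130321 - 81480 = 0, i.e. γ^4 - 722γ^2 + 48841 = 0. So γ is a root of x^4 - 722x^2 + 48841. This polynomial is irreducible over Q: it has no rational root (each ±√70 ± √291 is irrational), and any factorization into two quadratics over Q would force √(20370) ∈ Q (pairing opposite roots) or √70, √291 ∈ Q (other pairings), all impossible. Hence [Q(γ):Q] = 4 = [Q(√70, √291):Q], so Q(γ) = Q(√70, √291).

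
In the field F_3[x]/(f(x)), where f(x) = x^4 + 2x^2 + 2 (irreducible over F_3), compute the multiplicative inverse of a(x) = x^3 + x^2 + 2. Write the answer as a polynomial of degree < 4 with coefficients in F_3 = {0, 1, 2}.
a(x)^(-1) ≡ 2x^3 + x^2 + 2 (mod f(x))

Since f is irreducible over F_3, F_3[x]/(f) is a field and a(x) ≠ 0 has an inverse. Apply the extended Euclidean algorithm to f(x) and a(x) in F_3[x]: f(x) = (x + 2)·a(x) + (x + 1);  a(x) = (x^2)·(x + 1) + (2). The last nonzero remainder is the constant 2 = gcd(f, a) in F_3. Back-substituting through the division chain expresses 2 = s(x)·a(x) + t(x)·f(x) with s(x) ≡ x^3 + 2x^2 + 1 (mod f), so (x^3 + 2x^2 + 1)·a(x) ≡ 2 (mod f). Multiplying by 2^(-1) ≡ 2 in F_3 gives a(x)^(-1) ≡ 2·(x^3 + 2x^2 + 1) ≡ 2x^3 + x^2 + 2 (mod f). Check: (x^3 + x^2 + 2)·(2x^3 + x^2 + 2) = 2x^6 + x^4 + x^2 + 1 ≡ 1 (mod x^4 + 2x^2 + 2).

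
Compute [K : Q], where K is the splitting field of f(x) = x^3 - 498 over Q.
[K : Q] = 6

The roots of x^3 - 498 are ∛498, ω∛498, ω^2∛498 where ω = e^(2πi/3) is a primitive cube root of unity, so K = Q(∛498, ω). Now [Q(∛498):Q] = 3 (since 498 is not a perfect cube, x^3 - 498 is irreducible) and [Q(ω):Q] = 2. Both 2 and 3 divide [K:Q], and [K:Q] ≤ 3·2 = 6, so [K:Q] = 6. (Equivalently: Q(∛498) ⊂ R but ω ∉ R, so [K : Q(∛498)] = 2.)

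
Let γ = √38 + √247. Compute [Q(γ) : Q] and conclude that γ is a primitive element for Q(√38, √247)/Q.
[Q(γ) : Q] = 4 (equivalently, Q(γ) = Q(√38, √247))

Obviously Q(γ) ⊆ Q(√38, √247), and [Q(√38, √247):Q] = 4 (since 38, 247 are distinct squarefree integers > 1 with 9386 not a perfect square). To show equality we compute the minimal polynomial of γ. From γ = √38 + √247: γ^2 = 38 + 2√(9386) + 247 = 285 + 2√(9386), so γ^2 - 285 = 2√(9386); squaring, (γ^2 - 285)^2 = 4·9386, i.e. γ^4 - 570γ^2 + 81225 - 37544 = 0, i.e. γ^4 - 570γ^2 + 43681 = 0. So γ is a root of x^4 - 570x^2 + 43681. This polynomial is irreducible over Q: it has no rational root (each ±√38 ± √247 is irrational), and any factorization into two quadratics over Q would force √(9386) ∈ Q (pairing opposite roots) or √38, √247 ∈ Q (other pairings), all impossible. Hence [Q(γ):Q] = 4 = [Q(√38, √247):Q], so Q(γ) = Q(√38, √247).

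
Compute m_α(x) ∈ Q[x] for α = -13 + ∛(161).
m_α(x) = x^3 + 39x^2 + 507x + 2036

Set β = α + 13 = ∛(161), so β^3 = 161. Then (α + 13)^3 - 161 = 0, i.e. α is a root of g(x) = (x + 13)^3 - 161 = x^3 + 39x^2 + 507x + 2036. Since g(x) = h(x + 13) where h(x) = x^3 - 161, and h is irreducible over Q (because 161 is not a perfect cube, so h has no rational root, and a monic cubic with no rational root is irreducible), g is also irreducible (irreducibility is preserved under the substitution x → x + 13). Hence m_α(x) = x^3 + 39x^2 + 507x + 2036.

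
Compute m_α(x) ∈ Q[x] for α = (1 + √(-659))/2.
m_α(x) = x^2 - x + 165

From 2α - 1 = √(-659), squaring gives (2α - 1)^2 = -659, i.e. 4α^2 - 4α + 1 = -659, so α^2 - α + (1 + 659)/4 = 0. Since -659 ≡ 1 (mod 4), (1 + 659)/4 = 165 ∈ Z. The polynomial x^2 - x + 165 has discriminant 1 - 4·(165) = -659, which is not a perfect square in Q (d = -659 is squarefree and ≠ 1), so x^2 - x + 165 is irreducible over Q. It is the minimal polynomial of α.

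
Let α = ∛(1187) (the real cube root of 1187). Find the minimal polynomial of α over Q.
m_α(x) = x^3 - 1187

α satisfies α^3 = 1187, so x^3 - 1187 annihilates α. By the rational root test, a rational root p/q (in lowest terms) of x^3 - 1187 would satisfy p^3 = 1187 q^3, forcing q = 1 and p^3 = 1187; but 1187 is not a perfect cube, contradiction. A monic cubic over Q with no rational root is irreducible (any nontrivial factorization would include a linear factor). Hence x^3 - 1187 is the minimal polynomial of α, and in particular [Q(α):Q] = 3.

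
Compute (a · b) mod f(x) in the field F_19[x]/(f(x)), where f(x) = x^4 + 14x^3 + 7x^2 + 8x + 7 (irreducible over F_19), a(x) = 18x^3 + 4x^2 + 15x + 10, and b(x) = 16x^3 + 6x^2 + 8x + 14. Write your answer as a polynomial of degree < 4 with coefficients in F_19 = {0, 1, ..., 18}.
a · b ≡ 16x^3 + 10x^2 + 14x + 6 (mod f(x))

Multiply in F_19[x]: a(x)·b(x) = (18x^3 + 4x^2 + 15x + 10)·(16x^3 + 6x^2 + 8x + 14) = 3x^6 + x^5 + 9x^4 + 2x^3 + 8x^2 + 5x + 7. This has degree ≥ 4, so divide by f(x) over F_19: 3x^6 + x^5 + 9x^4 + 2x^3 + 8x^2 + 5x + 7 = (3x^2 + 16x + 11)·(x^4 + 14x^3 + 7x^2 + 8x + 7) + (16x^3 + 10x^2 + 14x + 6). Hence a·b ≡ 16x^3 + 10x^2 + 14x + 6 (mod f). (F_19[x]/(f) is a field with 19^4 = 130321 elements since f is irreducible of degree 4.)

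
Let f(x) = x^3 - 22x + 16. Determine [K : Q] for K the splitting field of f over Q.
[K : Q] = 6

By the rational root test, any rational root of the monic integer polynomial f(x) = x^3 - 22x + 16 must be an integer dividing the constant term 16, i.e. one of ±{1, 2, 4, 8, 16}. Evaluating: f(1) = -5, f(-1) = 37, f(2) = -20, f(-2) = 52, f(4) = -8, f(-4) = 40, f(8) = 352, f(-8) = -320, f(16) = 3760, f(-16) = -3728; none is 0, so f has no rational root and is therefore irreducible over Q (a cubic with no linear factor over a field is irreducible). For an irreducible cubic, the Galois group is A_3 or S_3 according as the discriminant disc(f) = -4a^3 - 27b^2 = -4·(-22)^3 - 27·(16)^2 = 35680 is or is not a square in Q. Here disc(f) = 35680 is not a perfect square in Q, so the Galois group of f over Q is not contained in A_3 and must be all of S_3. The splitting field has degree |S_3| = 6 over Q, so [K : Q] = 6.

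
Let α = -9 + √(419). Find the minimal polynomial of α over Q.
m_α(x) = x^2 + 18x - 338

From α + 9 = √(419), squaring gives (α + 9)^2 = 419, i.e. α^2 + 18α + 81 = 419, so α^2 + 18α - 338 = 0. The discriminant of x^2 + 18x - 338 is (18)^2 - 4·(-338) = 324 + 1352 = 1676, and 4·(419) is not a perfect square in Q since 419 is squarefree and ≠ 1. Hence x^2 + 18x - 338 is irreducible over Q and is the minimal polynomial of α.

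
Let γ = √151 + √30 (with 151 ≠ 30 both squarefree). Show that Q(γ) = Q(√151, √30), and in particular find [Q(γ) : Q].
[Q(γ) : Q] = 4 (equivalently, Q(γ) = Q(√151, √30))

Obviously Q(γ) ⊆ Q(√151, √30), and [Q(√151, √30):Q] = 4 (since 151, 30 are distinct squarefree integers > 1 with 4530 not a perfect square). To show equality we compute the minimal polynomial of γ. From γ = √151 + √30: γ^2 = 151 + 2√(4530) + 30 = 181 + 2√(4530), so γ^2 - 181 = 2√(4530); squaring, (γ^2 - 181)^2 = 4·4530, i.e. γ^4 - 362γ^2 + 32761 - 18120 = 0, i.e. γ^4 - 362γ^2 + 14641 = 0. So γ is a root of x^4 - 362x^2 + 14641. This polynomial is irreducible over Q: it has no rational root (each ±√151 ± √30 is irrational), and any factorization into two quadratics over Q would force √(4530) ∈ Q (pairing opposite roots) or √151, √30 ∈ Q (other pairings), all impossible. Hence [Q(γ):Q] = 4 = [Q(√151, √30):Q], so Q(γ) = Q(√151, √30).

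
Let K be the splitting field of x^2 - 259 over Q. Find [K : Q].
[K : Q] = 2

f(x) = x^2 - 259 factors as (x - √259)(x + √259). The splitting field is K = Q(√259). Since 259 is squarefree and > 1, it is not a perfect square, so x^2 - 259 is irreducible over Q and [Q(√259) : Q] = 2. Hence [K : Q] = 2.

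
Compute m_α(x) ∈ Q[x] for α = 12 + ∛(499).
m_α(x) = x^3 - 36x^2 + 432x - 2227

Set β = α - 12 = ∛(499), so β^3 = 499. Then (α - 12)^3 - 499 = 0, i.e. α is a root of g(x) = (x - 12)^3 - 499 = x^3 - 36x^2 + 432x - 2227. Since g(x) = h(x - 12) where h(x) = x^3 - 499, and h is irreducible over Q (because 499 is not a perfect cube, so h has no rational root, and a monic cubic with no rational root is irreducible), g is also irreducible (irreducibility is preserved under the substitution x → x - 12). Hence m_α(x) = x^3 - 36x^2 + 432x - 2227.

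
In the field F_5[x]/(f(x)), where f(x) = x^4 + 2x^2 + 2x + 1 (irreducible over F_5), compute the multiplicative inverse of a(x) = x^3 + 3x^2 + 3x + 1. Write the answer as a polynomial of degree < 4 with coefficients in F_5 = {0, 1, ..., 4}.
a(x)^(-1) ≡ x^2 + 4 (mod f(x))

Since f is irreducible over F_5, F_5[x]/(f) is a field and a(x) ≠ 0 has an inverse. Apply the extended Euclidean algorithm to f(x) and a(x) in F_5[x]: f(x) = (x + 2)·a(x) + (3x^2 + 4);  a(x) = (2x + 1)·(3x^2 + 4) + (2). The last nonzero remainder is the constant 2 = gcd(f, a) in F_5. Back-substituting through the division chain expresses 2 = s(x)·a(x) + t(x)·f(x) with s(x) ≡ 2x^2 + 3 (mod f), so (2x^2 + 3)·a(x) ≡ 2 (mod f). Multiplying by 2^(-1) ≡ 3 in F_5 gives a(x)^(-1) ≡ 3·(2x^2 + 3) ≡ x^2 + 4 (mod f). Check: (x^3 + 3x^2 + 3x + 1)·(x^2 + 4) = x^5 + 3x^4 + 2x^3 + 3x^2 + 2x + 4 ≡ 1 (mod x^4 + 2x^2 + 2x + 1).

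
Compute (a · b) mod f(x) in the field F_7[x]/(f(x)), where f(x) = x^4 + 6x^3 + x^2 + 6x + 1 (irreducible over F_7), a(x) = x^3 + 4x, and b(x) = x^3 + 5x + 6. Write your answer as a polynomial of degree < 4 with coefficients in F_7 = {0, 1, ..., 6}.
a · b ≡ x^3 + 4x^2 + 4x + 5 (mod f(x))

Multiply in F_7[x]: a(x)·b(x) = (x^3 + 4x)·(x^3 + 5x + 6) = x^6 + 2x^4 + 6x^3 + 6x^2 + 3x. This has degree ≥ 4, so divide by f(x) over F_7: x^6 + 2x^4 + 6x^3 + 6x^2 + 3x = (x^2 + x + 2)·(x^4 + 6x^3 + x^2 + 6x + 1) + (x^3 + 4x^2 + 4x + 5). Hence a·b ≡ x^3 + 4x^2 + 4x + 5 (mod f). (F_7[x]/(f) is a field with 7^4 = 2401 elements since f is irreducible of degree 4.)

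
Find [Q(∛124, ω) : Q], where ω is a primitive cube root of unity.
[Q(∛124, ω) : Q] = 6

[Q(∛124):Q] = 3 (min poly x^3 - 124, irreducible since 124 is not a perfect cube). [Q(ω):Q] = 2 (min poly x^2 + x + 1). Since Q(∛124) ⊂ R and ω ∉ R, we have ω ∉ Q(∛124), so x^2 + x + 1 remains irreducible over Q(∛124) and [Q(∛124, ω) : Q(∛124)] = 2. By the tower law, [Q(∛124, ω) : Q] = 3 · 2 = 6. (In fact Q(∛124, ω) is the splitting field of x^3 - 124 over Q.)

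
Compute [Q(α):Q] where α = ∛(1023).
[Q(α):Q] = 3

The minimal polynomial of α is x^3 - 1023, irreducible over Q since 1023 is not a perfect cube (so x^3 - 1023 has no rational root). Hence [Q(α):Q] = deg(m_α) = 3.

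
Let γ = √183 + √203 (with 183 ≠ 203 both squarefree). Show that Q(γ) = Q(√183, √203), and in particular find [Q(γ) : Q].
[Q(γ) : Q] = 4 (equivalently, Q(γ) = Q(√183, √203))

Obviously Q(γ) ⊆ Q(√183, √203), and [Q(√183, √203):Q] = 4 (since 183, 203 are distinct squarefree integers > 1 with 37149 not a perfect square). To show equality we compute the minimal polynomial of γ. From γ = √183 + √203: γ^2 = 183 + 2√(37149) + 203 = 386 + 2√(37149), so γ^2 - 386 = 2√(37149); squaring, (γ^2 - 386)^2 = 4·37149, i.e. γ^4 - 772γ^2 + 148996 - 148596 = 0, i.e. γ^4 - 772γ^2 + 400 = 0. So γ is a root of x^4 - 772x^2 + 400. This polynomial is irreducible over Q: it has no rational root (each ±√183 ± √203 is irrational), and any factorization into two quadratics over Q would force √(37149) ∈ Q (pairing opposite roots) or √183, √203 ∈ Q (other pairings), all impossible. Hence [Q(γ):Q] = 4 = [Q(√183, √203):Q], so Q(γ) = Q(√183, √203).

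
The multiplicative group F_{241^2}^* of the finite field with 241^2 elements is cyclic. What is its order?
|F_{241^2}^*| = 58080

F_{241^2} has 241^2 = 58081 elements; its multiplicative group consists of all nonzero elements, so |F_{241^2}^*| = 58081 - 1 = 58080. (It is cyclic since any finite subgroup of the multiplicative group of a field is cyclic.)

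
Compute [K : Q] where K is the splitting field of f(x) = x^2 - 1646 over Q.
[K : Q] = 2

f(x) = x^2 - 1646 factors as (x - √1646)(x + √1646). The splitting field is K = Q(√1646). Since 1646 is squarefree and > 1, it is not a perfect square, so x^2 - 1646 is irreducible over Q and [Q(√1646) : Q] = 2. Hence [K : Q] = 2.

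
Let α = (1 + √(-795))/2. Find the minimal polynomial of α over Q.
m_α(x) = x^2 - x + 199

From 2α - 1 = √(-795), squaring gives (2α - 1)^2 = -795, i.e. 4α^2 - 4α + 1 = -795, so α^2 - α + (1 + 795)/4 = 0. Since -795 ≡ 1 (mod 4), (1 + 795)/4 = 199 ∈ Z. The polynomial x^2 - x + 199 has discriminant 1 - 4·(199) = -795, which is not a perfect square in Q (d = -795 is squarefree and ≠ 1), so x^2 - x + 199 is irreducible over Q. It is the minimal polynomial of α.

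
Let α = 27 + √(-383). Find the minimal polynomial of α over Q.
m_α(x) = x^2 - 54x + 1112

From α - 27 = √(-383), squaring gives (α - 27)^2 = -383, i.e. α^2 - 54α + 729 = -383, so α^2 - 54α + 1112 = 0. The discriminant of x^2 - 54x + 1112 is (-54)^2 - 4·(1112) = 2916 - 4448 = -1532, and 4·(-383) is not a perfect square in Q since -383 is squarefree and ≠ 1. Hence x^2 - 54x + 1112 is irreducible over Q and is the minimal polynomial of α.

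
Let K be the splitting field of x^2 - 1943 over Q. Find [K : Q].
[K : Q] = 2

f(x) = x^2 - 1943 factors as (x - √1943)(x + √1943). The splitting field is K = Q(√1943). Since 1943 is squarefree and > 1, it is not a perfect square, so x^2 - 1943 is irreducible over Q and [Q(√1943) : Q] = 2. Hence [K : Q] = 2.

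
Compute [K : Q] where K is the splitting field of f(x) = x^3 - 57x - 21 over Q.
[K : Q] = 6

By the rational root test, any rational root of the monic integer polynomial f(x) = x^3 - 57x - 21 must be an integer dividing the constant term -21, i.e. one of ±{1, 3, 7, 21}. Evaluating: f(1) = -77, f(-1) = 35, f(3) = -165, f(-3) = 123, f(7) = -77, f(-7) = 35, f(21) = 8043, f(-21) = -8085; none is 0, so f has no rational root and is therefore irreducible over Q (a cubic with no linear factor over a field is irreducible). For an irreducible cubic, the Galois group is A_3 or S_3 according as the discriminant disc(f) = -4a^3 - 27b^2 = -4·(-57)^3 - 27·(-21)^2 = 728865 is or is not a square in Q. Here disc(f) = 728865 is not a perfect square in Q, so the Galois group of f over Q is not contained in A_3 and must be all of S_3. The splitting field has degree |S_3| = 6 over Q, so [K : Q] = 6.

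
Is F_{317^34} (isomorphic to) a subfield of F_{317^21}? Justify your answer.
No: F_{317^34} is not a subfield of F_{317^21}

F_{p^m} embeds in F_{p^n} iff m | n. Here 34 ∤ 21 (since 21 = 0·34 + 21 with remainder 21 ≠ 0), so F_{317^34} is not a subfield of F_{317^21}. Equivalently: if it were, the tower law would give 34 = [F_{317^34}:F_317] dividing [F_{317^21}:F_317] = 21, contradiction.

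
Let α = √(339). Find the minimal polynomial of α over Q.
m_α(x) = x^2 - 339

α satisfies α^2 - 339 = 0, so x^2 - 339 annihilates α. Since d = 339 is squarefree and ≠ 1, it is not a perfect square in Q, so x^2 - 339 has no rational root and is therefore irreducible over Q (a degree-2 polynomial over a field is irreducible iff it has no root). Hence m_α(x) = x^2 - 339.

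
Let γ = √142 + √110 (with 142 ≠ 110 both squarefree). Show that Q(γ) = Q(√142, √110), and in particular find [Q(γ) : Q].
[Q(γ) : Q] = 4 (equivalently, Q(γ) = Q(√142, √110))

Obviously Q(γ) ⊆ Q(√142, √110), and [Q(√142, √110):Q] = 4 (since 142, 110 are distinct squarefree integers > 1 with 15620 not a perfect square). To show equality we compute the minimal polynomial of γ. From γ = √142 + √110: γ^2 = 142 + 2√(15620) + 110 = 252 + 2√(15620), so γ^2 - 252 = 2√(15620); squaring, (γ^2 - 252)^2 = 4·15620, i.e. γ^4 - 504γ^2 + 63504 - 62480 = 0, i.e. γ^4 - 504γ^2 + 1024 = 0. So γ is a root of x^4 - 504x^2 + 1024. This polynomial is irreducible over Q: it has no rational root (each ±√142 ± √110 is irrational), and any factorization into two quadratics over Q would force √(15620) ∈ Q (pairing opposite roots) or √142, √110 ∈ Q (other pairings), all impossible. Hence [Q(γ):Q] = 4 = [Q(√142, √110):Q], so Q(γ) = Q(√142, √110).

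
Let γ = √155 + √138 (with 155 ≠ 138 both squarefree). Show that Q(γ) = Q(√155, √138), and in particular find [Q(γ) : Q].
[Q(γ) : Q] = 4 (equivalently, Q(γ) = Q(√155, √138))

Obviously Q(γ) ⊆ Q(√155, √138), and [Q(√155, √138):Q] = 4 (since 155, 138 are distinct squarefree integers > 1 with 21390 not a perfect square). To show equality we compute the minimal polynomial of γ. From γ = √155 + √138: γ^2 = 155 + 2√(21390) + 138 = 293 + 2√(21390), so γ^2 - 293 = 2√(21390); squaring, (γ^2 - 293)^2 = 4·21390, i.e. γ^4 - 586γ^2 + 85849 - 85560 = 0, i.e. γ^4 - 586γ^2 + 289 = 0. So γ is a root of x^4 - 586x^2 + 289. This polynomial is irreducible over Q: it has no rational root (each ±√155 ± √138 is irrational), and any factorization into two quadratics over Q would force √(21390) ∈ Q (pairing opposite roots) or √155, √138 ∈ Q (other pairings), all impossible. Hence [Q(γ):Q] = 4 = [Q(√155, √138):Q], so Q(γ) = Q(√155, √138).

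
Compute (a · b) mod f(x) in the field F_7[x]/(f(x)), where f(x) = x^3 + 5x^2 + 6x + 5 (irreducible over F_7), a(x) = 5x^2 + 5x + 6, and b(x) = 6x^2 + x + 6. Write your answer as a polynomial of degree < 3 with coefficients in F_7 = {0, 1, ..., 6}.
a · b ≡ 4x^2 + 2x + 2 (mod f(x))

Multiply in F_7[x]: a(x)·b(x) = (5x^2 + 5x + 6)·(6x^2 + x + 6) = 2x^4 + x^2 + x + 1. This has degree ≥ 3, so divide by f(x) over F_7: 2x^4 + x^2 + x + 1 = (2x + 4)·(x^3 + 5x^2 + 6x + 5) + (4x^2 + 2x + 2). Hence a·b ≡ 4x^2 + 2x + 2 (mod f). (F_7[x]/(f) is a field with 7^3 = 343 elements since f is irreducible of degree 3.)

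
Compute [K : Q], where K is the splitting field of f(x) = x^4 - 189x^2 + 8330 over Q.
[K : Q] = 4

Solving the quadratic in x^2: x^2 = (189 ± √(189^2 - 4·8330))/2 = (189 ± √2401)/2 = (189 ± 49)/2, giving x^2 = 70 or x^2 = 119. So f(x) = (x^2 - 70)(x^2 - 119) and the roots of f are ±√70, ±√119. Hence the splitting field is K = Q(√70, √119). Since 70 and 119 are distinct squarefree integers > 1, their product 8330 is not a perfect square, so √119 ∉ Q(√70). By the tower law [K:Q] = [Q(√70,√119):Q(√70)] · [Q(√70):Q] = 2 · 2 = 4.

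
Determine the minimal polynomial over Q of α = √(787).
m_α(x) = x^2 - 787

α satisfies α^2 - 787 = 0, so x^2 - 787 annihilates α. Since d = 787 is squarefree and ≠ 1, it is not a perfect square in Q, so x^2 - 787 has no rational root and is therefore irreducible over Q (a degree-2 polynomial over a field is irreducible iff it has no root). Hence m_α(x) = x^2 - 787.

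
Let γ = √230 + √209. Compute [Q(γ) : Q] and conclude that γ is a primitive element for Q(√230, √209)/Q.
[Q(γ) : Q] = 4 (equivalently, Q(γ) = Q(√230, √209))

Obviously Q(γ) ⊆ Q(√230, √209), and [Q(√230, √209):Q] = 4 (since 230, 209 are distinct squarefree integers > 1 with 48070 not a perfect square). To show equality we compute the minimal polynomial of γ. From γ = √230 + √209: γ^2 = 230 + 2√(48070) + 209 = 439 + 2√(48070), so γ^2 - 439 = 2√(48070); squaring, (γ^2 - 439)^2 = 4·48070, i.e. γ^4 - 878γ^2 + 192721 - 192280 = 0, i.e. γ^4 - 878γ^2 + 441 = 0. So γ is a root of x^4 - 878x^2 + 441. This polynomial is irreducible over Q: it has no rational root (each ±√230 ± √209 is irrational), and any factorization into two quadratics over Q would force √(48070) ∈ Q (pairing opposite roots) or √230, √209 ∈ Q (other pairings), all impossible. Hence [Q(γ):Q] = 4 = [Q(√230, √209):Q], so Q(γ) = Q(√230, √209).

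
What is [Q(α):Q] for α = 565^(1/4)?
[Q(α):Q] = 4

α is a root of x^4 - 565. By Eisenstein's criterion at the prime p = 5 (which divides the constant term 565 but p^2 = 25 does not, since 565 is squarefree), x^4 - 565 is irreducible over Q. Hence [Q(α):Q] = 4.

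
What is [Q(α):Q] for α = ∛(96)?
[Q(α):Q] = 3

The minimal polynomial of α is x^3 - 96, irreducible over Q since 96 is not a perfect cube (so x^3 - 96 has no rational root). Hence [Q(α):Q] = deg(m_α) = 3.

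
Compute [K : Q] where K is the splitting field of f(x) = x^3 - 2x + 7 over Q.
[K : Q] = 6

By the rational root test, any rational root of the monic integer polynomial f(x) = x^3 - 2x + 7 must be an integer dividing the constant term 7, i.e. one of ±{1, 7}. Evaluating: f(1) = 6, f(-1) = 8, f(7) = 336, f(-7) = -322; none is 0, so f has no rational root and is therefore irreducible over Q (a cubic with no linear factor over a field is irreducible). For an irreducible cubic, the Galois group is A_3 or S_3 according as the discriminant disc(f) = -4a^3 - 27b^2 = -4·(-2)^3 - 27·(7)^2 = -1291 is or is not a square in Q. Here disc(f) = -1291 is not a perfect square in Q, so the Galois group of f over Q is not contained in A_3 and must be all of S_3. The splitting field has degree |S_3| = 6 over Q, so [K : Q] = 6.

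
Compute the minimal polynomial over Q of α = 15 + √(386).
m_α(x) = x^2 - 30x - 161

From α - 15 = √(386), squaring gives (α - 15)^2 = 386, i.e. α^2 - 30α + 225 = 386, so α^2 - 30α - 161 = 0. The discriminant of x^2 - 30x - 161 is (-30)^2 - 4·(-161) = 900 + 644 = 1544, and 4·(386) is not a perfect square in Q since 386 is squarefree and ≠ 1. Hence x^2 - 30x - 161 is irreducible over Q and is the minimal polynomial of α.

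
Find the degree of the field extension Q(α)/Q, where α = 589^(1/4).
[Q(α):Q] = 4

α is a root of x^4 - 589. By Eisenstein's criterion at the prime p = 19 (which divides the constant term 589 but p^2 = 361 does not, since 589 is squarefree), x^4 - 589 is irreducible over Q. Hence [Q(α):Q] = 4.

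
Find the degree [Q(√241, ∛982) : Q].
[Q(√241, ∛982) : Q] = 6

Let L = Q(√241, ∛982). Since Q(√241) ⊂ L and [Q(√241):Q] = 2, the tower law gives 2 | [L:Q]. Likewise Q(∛982) ⊂ L with [Q(∛982):Q] = 3 (because 982 is not a perfect cube), so 3 | [L:Q]. As gcd(2,3) = 1, [L:Q] is divisible by 6. Conversely L is generated over Q by √241 and ∛982, so [L:Q] ≤ 2·3 = 6. Therefore [Q(√241, ∛982) : Q] = 6.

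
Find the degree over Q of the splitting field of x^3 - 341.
[K : Q] = 6

The roots of x^3 - 341 are ∛341, ω∛341, ω^2∛341 where ω = e^(2πi/3) is a primitive cube root of unity, so K = Q(∛341, ω). Now [Q(∛341):Q] = 3 (since 341 is not a perfect cube, x^3 - 341 is irreducible) and [Q(ω):Q] = 2. Both 2 and 3 divide [K:Q], and [K:Q] ≤ 3·2 = 6, so [K:Q] = 6. (Equivalently: Q(∛341) ⊂ R but ω ∉ R, so [K : Q(∛341)] = 2.)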